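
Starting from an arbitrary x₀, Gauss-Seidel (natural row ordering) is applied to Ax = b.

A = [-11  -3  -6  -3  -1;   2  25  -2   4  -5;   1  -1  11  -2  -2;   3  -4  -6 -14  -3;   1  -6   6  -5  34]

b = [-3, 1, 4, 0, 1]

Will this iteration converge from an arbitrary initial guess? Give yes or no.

A = D + L + U where D = diag(-11, 25, 11, -14, 34).
T_GS = -(D+L)⁻¹U: row 0 first, T[0,1] = -(-3)/(-11) = -0.2727; later rows by forward substitution.
  T[0,:] = [+0.0000 -0.2727 -0.5455 -0.2727 -0.0909]
  T[1,:] = [+0.0000 +0.0218 +0.1236 -0.1382 +0.2073]
  T[2,:] = [+0.0000 +0.0268 +0.0608 +0.1940 +0.2089]
  T[3,:] = [+0.0000 -0.0762 -0.1783 -0.1021 -0.3825]
  T[4,:] = [+0.0000 -0.0041 +0.0009 -0.0656 -0.0539]
moduli |λ_i(T)| = 0.1542, 0.0760, 0.0760, 0.0281, 0.0000.
spectral radius ρ = 0.1542; 0.1542 < 1: convergent.

yes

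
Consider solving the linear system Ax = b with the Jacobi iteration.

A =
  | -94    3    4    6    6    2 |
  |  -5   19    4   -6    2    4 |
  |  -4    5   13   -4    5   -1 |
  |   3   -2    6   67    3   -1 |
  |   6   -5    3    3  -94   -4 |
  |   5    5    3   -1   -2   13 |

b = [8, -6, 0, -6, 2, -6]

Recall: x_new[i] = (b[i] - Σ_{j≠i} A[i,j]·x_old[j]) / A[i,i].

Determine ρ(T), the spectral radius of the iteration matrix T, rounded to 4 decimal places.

0.4632

Let D = diag(-94, 19, 13, 67, -94, 13); L, U the strict triangles.
Jacobi T = -D⁻¹(L+U): T[4,0] = -(6)/(-94) = +0.0638; T[4,4] = 0.
  T[0,:] = [+0.0000, +0.0319, +0.0426, +0.0638, +0.0638, +0.0213]
  T[1,:] = [+0.2632, +0.0000, -0.2105, +0.3158, -0.1053, -0.2105]
  T[2,:] = [+0.3077, -0.3846, +0.0000, +0.3077, -0.3846, +0.0769]
  T[3,:] = [-0.0448, +0.0299, -0.0896, +0.0000, -0.0448, +0.0149]
  T[4,:] = [+0.0638, -0.0532, +0.0319, +0.0319, +0.0000, -0.0426]
  T[5,:] = [-0.3846, -0.3846, -0.2308, +0.0769, +0.1538, +0.0000]
|λ(T)| sorted: 0.4632, 0.3730, 0.2506, 0.2506, 0.0526, 0.0094.
spectral radius ρ = 0.4632; 0.4632 < 1, so it converges for any x₀.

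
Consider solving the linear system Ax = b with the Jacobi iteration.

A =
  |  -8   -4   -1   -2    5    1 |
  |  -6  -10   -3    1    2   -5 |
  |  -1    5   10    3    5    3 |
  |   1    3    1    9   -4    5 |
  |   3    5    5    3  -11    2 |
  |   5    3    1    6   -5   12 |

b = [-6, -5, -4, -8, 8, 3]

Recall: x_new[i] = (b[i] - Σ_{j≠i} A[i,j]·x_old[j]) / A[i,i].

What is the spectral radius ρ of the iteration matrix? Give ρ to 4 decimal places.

1.3986

Write A = D+L+U with D = diag(-8, -10, 10, 9, -11, 12).
T_J = -D⁻¹(L+U): T[0,1] = -(-4)/(-8) = -0.5000; T[0,0] = 0.
  T[0,:] = [+0.0000 -0.5000 -0.1250 -0.2500 +0.6250 +0.1250]
  T[1,:] = [-0.6000 +0.0000 -0.3000 +0.1000 +0.2000 -0.5000]
  T[2,:] = [+0.1000 -0.5000 +0.0000 -0.3000 -0.5000 -0.3000]
  T[3,:] = [-0.1111 -0.3333 -0.1111 +0.0000 +0.4444 -0.5556]
  T[4,:] = [+0.2727 +0.4545 +0.4545 +0.2727 +0.0000 +0.1818]
  T[5,:] = [-0.4167 -0.2500 -0.0833 -0.5000 +0.4167 +0.0000]
|eigenvalues of T|: 1.3986, 0.6444, 0.6444, 0.5131, 0.5131, 0.1009.
ρ(T) = max|λ| = 1.3986; 1.3986 > 1: divergent.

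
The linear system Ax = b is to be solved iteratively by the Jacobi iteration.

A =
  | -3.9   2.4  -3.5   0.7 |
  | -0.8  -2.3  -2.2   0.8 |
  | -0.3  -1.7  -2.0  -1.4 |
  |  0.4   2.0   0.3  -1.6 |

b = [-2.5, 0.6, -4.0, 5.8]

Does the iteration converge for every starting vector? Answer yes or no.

no

Split A = D + L + U, D = diag(-3.9, -2.3, -2, -1.6).
T_J = -D⁻¹(L+U): T[3,1] = -(2)/(-1.6) = +1.2500; T[3,3] = 0.
  T[0,:] = [+0.0000, +0.6154, -0.8974, +0.1795]
  T[1,:] = [-0.3478, +0.0000, -0.9565, +0.3478]
  T[2,:] = [-0.1500, -0.8500, +0.0000, -0.7000]
  T[3,:] = [+0.2500, +1.2500, +0.1875, +0.0000]
|roots of det(T-λI)|: 1.2439, 0.8705, 0.8705, 0.2024.
ρ(T) = max|λ| = 1.2439; 1.2439 > 1 ⇒ diverges.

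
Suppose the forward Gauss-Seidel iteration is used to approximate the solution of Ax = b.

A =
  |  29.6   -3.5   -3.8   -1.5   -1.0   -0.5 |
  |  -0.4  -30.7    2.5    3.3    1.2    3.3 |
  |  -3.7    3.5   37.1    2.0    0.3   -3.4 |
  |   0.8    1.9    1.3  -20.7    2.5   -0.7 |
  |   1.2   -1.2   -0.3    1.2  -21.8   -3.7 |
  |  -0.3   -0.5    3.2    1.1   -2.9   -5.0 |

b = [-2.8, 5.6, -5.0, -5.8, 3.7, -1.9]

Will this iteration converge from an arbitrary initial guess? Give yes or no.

yes

Write A = D+L+U with D = diag(29.6, -30.7, 37.1, -20.7, -21.8, -5).
GS T = -(D+L)⁻¹U: row 0 first, T[0,3] = -(-1.5)/(29.6) = +0.0507; later rows by forward substitution.
  T[0,:] = [+0.0000  +0.1182  +0.1284  +0.0507  +0.0338  +0.0169]
  T[1,:] = [+0.0000  -0.0015  +0.0798  +0.1068  +0.0386  +0.1073]
  T[2,:] = [+0.0000  +0.0119  +0.0053  -0.0589  -0.0084  +0.0832]
  T[3,:] = [+0.0000  +0.0052  +0.0126  +0.0081  +0.1251  -0.0181]
  T[4,:] = [+0.0000  +0.0067  +0.0033  -0.0018  +0.0067  -0.1768]
  T[5,:] = [+0.0000  -0.0021  -0.0114  -0.0486  +0.0124  +0.1401]
|roots of det(T-λI)|: 0.1604, 0.0786, 0.0786, 0.0431, 0.0149, 0.0000.
ρ(T) = max|λ| = 0.1604; 0.1604 < 1, so it converges for any x₀.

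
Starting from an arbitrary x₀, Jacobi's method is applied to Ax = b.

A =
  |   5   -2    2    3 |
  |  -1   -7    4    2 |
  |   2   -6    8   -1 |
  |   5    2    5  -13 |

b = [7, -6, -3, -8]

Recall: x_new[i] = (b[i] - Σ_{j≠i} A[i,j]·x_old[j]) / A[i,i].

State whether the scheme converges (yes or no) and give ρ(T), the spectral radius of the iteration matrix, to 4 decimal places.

Split A = D + L + U, D = diag(5, -7, 8, -13).
Jacobi T = -D⁻¹(L+U): T[1,3] = -(2)/(-7) = +0.2857; T[1,1] = 0.
  T[0,:] = [+0.0000  +0.4000  -0.4000  -0.6000]
  T[1,:] = [-0.1429  +0.0000  +0.5714  +0.2857]
  T[2,:] = [-0.2500  +0.7500  +0.0000  +0.1250]
  T[3,:] = [+0.3846  +0.1538  +0.3846  +0.0000]
|eigenvalues of T|: 0.8319, 0.5812, 0.4622, 0.4622.
spectral radius ρ = 0.8319; 0.8319 < 1, so it converges for any x₀.

yes, ρ = 0.8319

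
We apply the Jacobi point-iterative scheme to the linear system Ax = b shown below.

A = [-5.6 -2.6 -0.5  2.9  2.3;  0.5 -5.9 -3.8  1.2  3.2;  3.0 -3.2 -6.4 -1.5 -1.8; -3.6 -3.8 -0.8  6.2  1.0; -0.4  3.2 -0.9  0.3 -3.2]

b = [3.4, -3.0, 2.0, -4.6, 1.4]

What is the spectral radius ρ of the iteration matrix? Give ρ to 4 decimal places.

Write A = D+L+U with D = diag(-5.6, -5.9, -6.4, 6.2, -3.2).
Jacobi T = -D⁻¹(L+U): T[1,3] = -(1.2)/(-5.9) = +0.2034; T[1,1] = 0.
  T[0,:] = [+0.0000, -0.4643, -0.0893, +0.5179, +0.4107]
  T[1,:] = [+0.0847, +0.0000, -0.6441, +0.2034, +0.5424]
  T[2,:] = [+0.4688, -0.5000, +0.0000, -0.2344, -0.2812]
  T[3,:] = [+0.5806, +0.6129, +0.1290, +0.0000, -0.1613]
  T[4,:] = [-0.1250, +1.0000, -0.2812, +0.0938, +0.0000]
eigenvalue magnitudes: 1.1341, 0.8673, 0.8673, 0.5380, 0.1605.
spectral radius ρ = 1.1341; 1.1341 > 1, so it fails to converge.

1.1341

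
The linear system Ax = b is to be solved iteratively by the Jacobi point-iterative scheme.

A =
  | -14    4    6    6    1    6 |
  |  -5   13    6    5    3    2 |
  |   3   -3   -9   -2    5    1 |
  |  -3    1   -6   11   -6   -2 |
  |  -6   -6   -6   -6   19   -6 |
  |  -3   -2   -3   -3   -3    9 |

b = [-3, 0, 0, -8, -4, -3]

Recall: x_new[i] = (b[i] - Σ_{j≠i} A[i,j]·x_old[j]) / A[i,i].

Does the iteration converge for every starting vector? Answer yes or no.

no

Write A = D+L+U with D = diag(-14, 13, -9, 11, 19, 9).
T_J = -D⁻¹(L+U): T[2,0] = -(3)/(-9) = +0.3333; T[2,2] = 0.
  T[0,:] = [+0.0000  +0.2857  +0.4286  +0.4286  +0.0714  +0.4286]
  T[1,:] = [+0.3846  +0.0000  -0.4615  -0.3846  -0.2308  -0.1538]
  T[2,:] = [+0.3333  -0.3333  +0.0000  -0.2222  +0.5556  +0.1111]
  T[3,:] = [+0.2727  -0.0909  +0.5455  +0.0000  +0.5455  +0.1818]
  T[4,:] = [+0.3158  +0.3158  +0.3158  +0.3158  +0.0000  +0.3158]
  T[5,:] = [+0.3333  +0.2222  +0.3333  +0.3333  +0.3333  +0.0000]
moduli |λ_i(T)| = 1.1576, 0.7378, 0.2965, 0.2965, 0.2484, 0.1116.
ρ = 1.1576; 1.1576 > 1: divergent.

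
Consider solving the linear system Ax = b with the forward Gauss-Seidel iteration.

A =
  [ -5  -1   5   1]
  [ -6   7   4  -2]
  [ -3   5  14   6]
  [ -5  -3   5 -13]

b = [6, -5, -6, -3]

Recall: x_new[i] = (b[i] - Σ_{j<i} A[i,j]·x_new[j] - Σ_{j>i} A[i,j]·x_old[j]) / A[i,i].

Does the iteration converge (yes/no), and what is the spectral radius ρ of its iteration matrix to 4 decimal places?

Let D = diag(-5, 7, 14, -13); L, U the strict triangles.
T_GS = -(D+L)⁻¹U: row 0 first, T[0,1] = -(-1)/(-5) = -0.2000; later rows by forward substitution.
  T[0,:] = [+0.0000  -0.2000  +1.0000  +0.2000]
  T[1,:] = [+0.0000  -0.1714  +0.2857  +0.4571]
  T[2,:] = [+0.0000  +0.0184  +0.1122  -0.5490]
  T[3,:] = [+0.0000  +0.1235  -0.4074  -0.3936]
eigenvalue magnitudes: 0.7818, 0.3907, 0.0617, 0.0000.
ρ(T) = max|λ| = 0.7818; 0.7818 < 1, so it converges for any x₀.

yes, ρ = 0.7818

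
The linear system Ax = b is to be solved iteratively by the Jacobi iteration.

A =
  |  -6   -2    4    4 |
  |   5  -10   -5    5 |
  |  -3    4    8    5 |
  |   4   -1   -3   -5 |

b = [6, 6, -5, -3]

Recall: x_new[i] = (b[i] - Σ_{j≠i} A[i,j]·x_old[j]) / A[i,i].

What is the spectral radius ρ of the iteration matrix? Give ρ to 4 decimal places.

1.2850

Split A = D + L + U, D = diag(-6, -10, 8, -5).
Jacobi: T = -D⁻¹(L+U), T[2,0] = -(-3)/(8) = +0.3750; T[2,2] = 0.
  T[0,:] = [+0.0000  -0.3333  +0.6667  +0.6667]
  T[1,:] = [+0.5000  +0.0000  -0.5000  +0.5000]
  T[2,:] = [+0.3750  -0.5000  +0.0000  -0.6250]
  T[3,:] = [+0.8000  -0.2000  -0.6000  +0.0000]
|roots of det(T-λI)|: 1.2850, 0.7814, 0.7814, 0.0744.
ρ = 1.2850; 1.2850 > 1 ⇒ diverges.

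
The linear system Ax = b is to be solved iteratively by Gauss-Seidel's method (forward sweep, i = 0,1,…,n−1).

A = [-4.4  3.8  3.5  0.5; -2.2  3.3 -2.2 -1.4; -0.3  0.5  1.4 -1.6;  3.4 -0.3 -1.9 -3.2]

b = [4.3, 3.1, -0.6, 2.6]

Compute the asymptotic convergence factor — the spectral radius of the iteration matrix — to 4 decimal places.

Split A = D + L + U, D = diag(-4.4, 3.3, 1.4, -3.2).
T_GS = -(D+L)⁻¹U: row 0 first, T[0,2] = -(3.5)/(-4.4) = +0.7955; later rows by forward substitution.
  T[0,:] = [+0.0000, +0.8636, +0.7955, +0.1136]
  T[1,:] = [+0.0000, +0.5758, +1.1970, +0.5000]
  T[2,:] = [+0.0000, -0.0206, -0.2570, +0.9886]
  T[3,:] = [+0.0000, +0.8758, +0.8856, -0.5131]
|eigenvalues of T|: 1.3601, 1.0775, 0.4771, 0.0000.
spectral radius ρ = 1.3601; 1.3601 > 1, so it fails to converge.

1.3601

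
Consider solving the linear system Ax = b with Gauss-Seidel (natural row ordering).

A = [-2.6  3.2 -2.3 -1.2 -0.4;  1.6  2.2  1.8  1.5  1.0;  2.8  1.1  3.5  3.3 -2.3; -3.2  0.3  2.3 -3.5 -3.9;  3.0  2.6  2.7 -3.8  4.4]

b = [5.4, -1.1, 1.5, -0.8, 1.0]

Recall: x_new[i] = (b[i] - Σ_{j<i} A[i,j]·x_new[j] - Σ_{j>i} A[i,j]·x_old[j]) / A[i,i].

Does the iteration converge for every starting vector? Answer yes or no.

Write A = D+L+U with D = diag(-2.6, 2.2, 3.5, -3.5, 4.4).
Gauss-Seidel: T = -(D+L)⁻¹U, row 0 first, T[0,4] = -(-0.4)/(-2.6) = -0.1538; later rows by forward substitution.
  T[0,:] = [+0.0000, +1.2308, -0.8846, -0.4615, -0.1538]
  T[1,:] = [+0.0000, -0.8951, -0.1748, -0.3462, -0.3427]
  T[2,:] = [+0.0000, -0.7033, +0.7626, -0.4648, +0.8879]
  T[3,:] = [+0.0000, -1.6642, +1.2950, +0.0868, -0.4195]
  T[4,:] = [+0.0000, -1.3159, +1.3569, +0.8795, -0.5998]
|roots of det(T-λI)|: 1.6306, 1.1978, 0.6077, 0.6077, 0.0000.
spectral radius ρ = 1.6306; 1.6306 > 1 ⇒ diverges.

no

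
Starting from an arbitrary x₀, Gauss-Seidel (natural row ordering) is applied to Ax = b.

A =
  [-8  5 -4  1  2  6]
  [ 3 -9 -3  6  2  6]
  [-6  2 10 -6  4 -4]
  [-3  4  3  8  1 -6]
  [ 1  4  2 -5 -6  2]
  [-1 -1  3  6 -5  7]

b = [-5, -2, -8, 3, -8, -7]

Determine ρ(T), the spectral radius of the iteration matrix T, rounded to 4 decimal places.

1.1450

Diagonal D = diag(-8, -9, 10, 8, -6, 7); L, U strict lower/upper.
GS T = -(D+L)⁻¹U: row 0 first, T[0,2] = -(-4)/(-8) = -0.5000; later rows by forward substitution.
  T[0,:] = [+0.0000, +0.6250, -0.5000, +0.1250, +0.2500, +0.7500]
  T[1,:] = [+0.0000, +0.2083, -0.5000, +0.7083, +0.3056, +0.9167]
  T[2,:] = [+0.0000, +0.3333, -0.2000, +0.5333, -0.3111, +0.6667]
  T[3,:] = [+0.0000, +0.0052, +0.1375, -0.5073, -0.0674, +0.3229]
  T[4,:] = [+0.0000, +0.3498, -0.5979, +1.0936, +0.1978, +1.0226]
  T[5,:] = [+0.0000, +0.2216, -0.6021, +1.1064, +0.4117, +0.4060]
|λ(T)| sorted: 1.1450, 0.7961, 0.1433, 0.0755, 0.0755, 0.0000.
spectral radius ρ = 1.1450; 1.1450 > 1: divergent.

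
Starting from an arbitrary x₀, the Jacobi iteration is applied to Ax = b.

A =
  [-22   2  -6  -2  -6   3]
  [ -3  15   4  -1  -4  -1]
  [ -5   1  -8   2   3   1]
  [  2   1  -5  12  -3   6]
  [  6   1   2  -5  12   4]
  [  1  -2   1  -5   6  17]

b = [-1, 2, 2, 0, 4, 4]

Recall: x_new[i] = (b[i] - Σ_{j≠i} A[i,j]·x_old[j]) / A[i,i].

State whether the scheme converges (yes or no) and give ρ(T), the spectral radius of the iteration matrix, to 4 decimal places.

Split A = D + L + U, D = diag(-22, 15, -8, 12, 12, 17).
Jacobi: T = -D⁻¹(L+U), T[0,1] = -(2)/(-22) = +0.0909; T[0,0] = 0.
  T[0,:] = [+0.0000, +0.0909, -0.2727, -0.0909, -0.2727, +0.1364]
  T[1,:] = [+0.2000, +0.0000, -0.2667, +0.0667, +0.2667, +0.0667]
  T[2,:] = [-0.6250, +0.1250, +0.0000, +0.2500, +0.3750, +0.1250]
  T[3,:] = [-0.1667, -0.0833, +0.4167, +0.0000, +0.2500, -0.5000]
  T[4,:] = [-0.5000, -0.0833, -0.1667, +0.4167, +0.0000, -0.3333]
  T[5,:] = [-0.0588, +0.1176, -0.0588, +0.2941, -0.3529, +0.0000]
eigenvalue magnitudes: 0.8379, 0.5072, 0.5072, 0.4033, 0.2435, 0.2435.
ρ = 0.8379; 0.8379 < 1 ⇒ converges.

yes, ρ = 0.8379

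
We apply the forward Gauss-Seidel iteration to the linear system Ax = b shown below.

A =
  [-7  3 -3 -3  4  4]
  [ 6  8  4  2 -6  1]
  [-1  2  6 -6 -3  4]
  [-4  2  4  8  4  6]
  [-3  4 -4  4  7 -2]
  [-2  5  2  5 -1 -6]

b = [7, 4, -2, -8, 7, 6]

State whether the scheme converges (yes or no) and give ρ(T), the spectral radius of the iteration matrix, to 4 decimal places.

no, ρ = 1.1443

Split A = D + L + U, D = diag(-7, 8, 6, 8, 7, -6).
T_GS = -(D+L)⁻¹U: row 0 first, T[0,4] = -(4)/(-7) = +0.5714; later rows by forward substitution.
  T[0,:] = [+0.0000, +0.4286, -0.4286, -0.4286, +0.5714, +0.5714]
  T[1,:] = [+0.0000, -0.3214, -0.1786, +0.0714, +0.3214, -0.5536]
  T[2,:] = [+0.0000, +0.1786, -0.0119, +0.9048, +0.4881, -0.3869]
  T[3,:] = [+0.0000, +0.2054, -0.1637, -0.6845, -0.5387, -0.1324]
  T[4,:] = [+0.0000, +0.3520, +0.0051, +0.6837, +0.6480, +0.7015]
  T[5,:] = [+0.0000, -0.2387, -0.1472, -0.1804, -0.3168, -1.0080]
eigenvalue magnitudes: 1.1443, 0.4950, 0.4950, 0.1908, 0.1908, 0.0000.
ρ = 1.1443; 1.1443 > 1 ⇒ diverges.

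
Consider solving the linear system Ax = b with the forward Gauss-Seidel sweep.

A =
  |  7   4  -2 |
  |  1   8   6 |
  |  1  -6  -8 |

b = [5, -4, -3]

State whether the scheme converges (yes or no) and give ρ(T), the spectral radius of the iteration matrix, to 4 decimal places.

Split A = D + L + U, D = diag(7, 8, -8).
Gauss-Seidel: T = -(D+L)⁻¹U, row 0 first, T[0,1] = -(4)/(7) = -0.5714; later rows by forward substitution.
  T[0,:] = [+0.0000 -0.5714 +0.2857]
  T[1,:] = [+0.0000 +0.0714 -0.7857]
  T[2,:] = [+0.0000 -0.1250 +0.6250]
|λ(T)| sorted: 0.7663, 0.0699, 0.0000.
ρ(T) = max|λ| = 0.7663; 0.7663 < 1 ⇒ converges.

yes, ρ = 0.7663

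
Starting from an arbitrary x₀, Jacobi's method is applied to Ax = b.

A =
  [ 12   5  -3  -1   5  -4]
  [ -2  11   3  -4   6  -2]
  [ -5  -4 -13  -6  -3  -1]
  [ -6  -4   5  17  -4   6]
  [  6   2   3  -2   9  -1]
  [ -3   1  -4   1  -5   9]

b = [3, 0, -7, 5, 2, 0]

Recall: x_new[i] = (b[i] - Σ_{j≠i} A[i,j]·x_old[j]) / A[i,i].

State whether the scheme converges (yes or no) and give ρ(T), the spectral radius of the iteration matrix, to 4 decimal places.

Split A = D + L + U, D = diag(12, 11, -13, 17, 9, 9).
Jacobi: T = -D⁻¹(L+U), T[1,5] = -(-2)/(11) = +0.1818; T[1,1] = 0.
  T[0,:] = [+0.0000 -0.4167 +0.2500 +0.0833 -0.4167 +0.3333]
  T[1,:] = [+0.1818 +0.0000 -0.2727 +0.3636 -0.5455 +0.1818]
  T[2,:] = [-0.3846 -0.3077 +0.0000 -0.4615 -0.2308 -0.0769]
  T[3,:] = [+0.3529 +0.2353 -0.2941 +0.0000 +0.2353 -0.3529]
  T[4,:] = [-0.6667 -0.2222 -0.3333 +0.2222 +0.0000 +0.1111]
  T[5,:] = [+0.3333 -0.1111 +0.4444 -0.1111 +0.5556 +0.0000]
|roots of det(T-λI)|: 1.1558, 0.6846, 0.6846, 0.2615, 0.2213, 0.1153.
ρ(T) = max|λ| = 1.1558; 1.1558 > 1: divergent.

no, ρ = 1.1558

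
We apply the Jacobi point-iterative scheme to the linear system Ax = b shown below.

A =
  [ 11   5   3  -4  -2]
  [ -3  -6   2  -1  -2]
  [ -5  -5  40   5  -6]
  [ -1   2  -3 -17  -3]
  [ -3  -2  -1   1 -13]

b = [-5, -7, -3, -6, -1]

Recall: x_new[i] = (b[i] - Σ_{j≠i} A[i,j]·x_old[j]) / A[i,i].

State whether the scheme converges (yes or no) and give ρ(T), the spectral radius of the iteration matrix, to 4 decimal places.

yes, ρ = 0.5569

Write A = D+L+U with D = diag(11, -6, 40, -17, -13).
Jacobi T = -D⁻¹(L+U): T[0,1] = -(5)/(11) = -0.4545; T[0,0] = 0.
  T[0,:] = [+0.0000  -0.4545  -0.2727  +0.3636  +0.1818]
  T[1,:] = [-0.5000  +0.0000  +0.3333  -0.1667  -0.3333]
  T[2,:] = [+0.1250  +0.1250  +0.0000  -0.1250  +0.1500]
  T[3,:] = [-0.0588  +0.1176  -0.1765  +0.0000  -0.1765]
  T[4,:] = [-0.2308  -0.1538  -0.0769  +0.0769  +0.0000]
|roots of det(T-λI)|: 0.5569, 0.2926, 0.2190, 0.2190, 0.0487.
ρ(T) = max|λ| = 0.5569; 0.5569 < 1: convergent.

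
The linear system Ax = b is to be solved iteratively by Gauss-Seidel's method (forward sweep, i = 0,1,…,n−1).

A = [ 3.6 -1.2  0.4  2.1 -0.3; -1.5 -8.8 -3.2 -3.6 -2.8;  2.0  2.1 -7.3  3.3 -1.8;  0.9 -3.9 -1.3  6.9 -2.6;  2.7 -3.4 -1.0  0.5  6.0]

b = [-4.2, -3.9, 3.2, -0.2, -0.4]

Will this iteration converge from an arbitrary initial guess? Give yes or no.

Write A = D+L+U with D = diag(3.6, -8.8, -7.3, 6.9, 6).
Gauss-Seidel: T = -(D+L)⁻¹U, row 0 first, T[0,3] = -(2.1)/(3.6) = -0.5833; later rows by forward substitution.
  T[0,:] = [+0.0000  +0.3333  -0.1111  -0.5833  +0.0833]
  T[1,:] = [+0.0000  -0.0568  -0.3447  -0.3097  -0.3324]
  T[2,:] = [+0.0000  +0.0750  -0.1296  +0.2032  -0.3194]
  T[3,:] = [+0.0000  -0.0615  -0.2048  -0.0607  +0.1179]
  T[4,:] = [+0.0000  -0.1646  -0.1499  +0.1259  -0.2889]
moduli |λ_i(T)| = 0.5379, 0.2736, 0.2736, 0.2307, 0.0000.
ρ = 0.5379; 0.5379 < 1: convergent.

yes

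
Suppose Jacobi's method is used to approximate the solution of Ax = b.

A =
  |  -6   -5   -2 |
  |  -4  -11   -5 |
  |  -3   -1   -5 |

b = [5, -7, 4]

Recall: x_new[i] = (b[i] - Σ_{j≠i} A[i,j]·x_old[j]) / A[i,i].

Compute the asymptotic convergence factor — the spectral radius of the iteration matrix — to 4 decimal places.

Split A = D + L + U, D = diag(-6, -11, -5).
Jacobi T = -D⁻¹(L+U): T[2,1] = -(-1)/(-5) = -0.2000; T[2,2] = 0.
  T[0,:] = [+0.0000  -0.8333  -0.3333]
  T[1,:] = [-0.3636  +0.0000  -0.4545]
  T[2,:] = [-0.6000  -0.2000  +0.0000]
moduli |λ_i(T)| = 0.9298, 0.5201, 0.5201.
spectral radius ρ = 0.9298; 0.9298 < 1: convergent.

0.9298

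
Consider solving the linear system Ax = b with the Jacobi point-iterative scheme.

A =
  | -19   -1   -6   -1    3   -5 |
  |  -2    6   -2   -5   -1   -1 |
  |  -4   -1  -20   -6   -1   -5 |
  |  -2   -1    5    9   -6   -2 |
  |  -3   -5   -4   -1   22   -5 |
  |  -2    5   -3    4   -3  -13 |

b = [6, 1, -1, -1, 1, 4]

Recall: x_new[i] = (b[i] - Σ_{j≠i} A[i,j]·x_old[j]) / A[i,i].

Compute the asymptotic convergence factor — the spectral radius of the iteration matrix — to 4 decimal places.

Diagonal D = diag(-19, 6, -20, 9, 22, -13); L, U strict lower/upper.
Jacobi: T = -D⁻¹(L+U), T[5,3] = -(4)/(-13) = +0.3077; T[5,5] = 0.
  T[0,:] = [+0.0000, -0.0526, -0.3158, -0.0526, +0.1579, -0.2632]
  T[1,:] = [+0.3333, +0.0000, +0.3333, +0.8333, +0.1667, +0.1667]
  T[2,:] = [-0.2000, -0.0500, +0.0000, -0.3000, -0.0500, -0.2500]
  T[3,:] = [+0.2222, +0.1111, -0.5556, +0.0000, +0.6667, +0.2222]
  T[4,:] = [+0.1364, +0.2273, +0.1818, +0.0455, +0.0000, +0.2273]
  T[5,:] = [-0.1538, +0.3846, -0.2308, +0.3077, -0.2308, +0.0000]
|λ(T)| sorted: 0.8723, 0.6513, 0.4984, 0.4984, 0.2028, 0.1427.
ρ = 0.8723; 0.8723 < 1: convergent.

0.8723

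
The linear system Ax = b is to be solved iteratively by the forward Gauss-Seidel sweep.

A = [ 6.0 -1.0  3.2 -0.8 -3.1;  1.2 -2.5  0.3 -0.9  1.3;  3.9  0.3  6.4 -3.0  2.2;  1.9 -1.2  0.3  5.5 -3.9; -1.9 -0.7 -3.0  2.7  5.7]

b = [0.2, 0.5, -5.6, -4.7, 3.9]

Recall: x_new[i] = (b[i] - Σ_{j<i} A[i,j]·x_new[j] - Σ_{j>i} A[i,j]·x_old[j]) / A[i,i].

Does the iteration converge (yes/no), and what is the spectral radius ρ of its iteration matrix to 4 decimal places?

yes, ρ = 0.8836

Split A = D + L + U, D = diag(6, -2.5, 6.4, 5.5, 5.7).
Gauss-Seidel: T = -(D+L)⁻¹U, row 0 first, T[0,2] = -(3.2)/(6) = -0.5333; later rows by forward substitution.
  T[0,:] = [+0.0000  +0.1667  -0.5333  +0.1333  +0.5167]
  T[1,:] = [+0.0000  +0.0800  -0.1360  -0.2960  +0.7680]
  T[2,:] = [+0.0000  -0.1053  +0.3314  +0.4014  -0.6946]
  T[3,:] = [+0.0000  -0.0344  +0.1365  -0.1325  +0.7361]
  T[4,:] = [+0.0000  +0.0262  -0.0847  +0.2821  -0.4477]
|eigenvalues of T|: 0.8836, 0.4987, 0.1896, 0.0265, 0.0000.
spectral radius ρ = 0.8836; 0.8836 < 1, so it converges for any x₀.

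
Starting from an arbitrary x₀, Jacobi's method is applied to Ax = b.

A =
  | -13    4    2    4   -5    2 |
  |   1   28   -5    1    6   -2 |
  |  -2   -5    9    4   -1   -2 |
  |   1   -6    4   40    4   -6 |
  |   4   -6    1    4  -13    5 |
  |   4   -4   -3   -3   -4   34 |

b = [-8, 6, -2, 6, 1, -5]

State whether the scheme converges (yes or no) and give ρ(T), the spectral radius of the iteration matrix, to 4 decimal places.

Split A = D + L + U, D = diag(-13, 28, 9, 40, -13, 34).
T_J = -D⁻¹(L+U): T[0,2] = -(2)/(-13) = +0.1538; T[0,0] = 0.
  T[0,:] = [+0.0000, +0.3077, +0.1538, +0.3077, -0.3846, +0.1538]
  T[1,:] = [-0.0357, +0.0000, +0.1786, -0.0357, -0.2143, +0.0714]
  T[2,:] = [+0.2222, +0.5556, +0.0000, -0.4444, +0.1111, +0.2222]
  T[3,:] = [-0.0250, +0.1500, -0.1000, +0.0000, -0.1000, +0.1500]
  T[4,:] = [+0.3077, -0.4615, +0.0769, +0.3077, +0.0000, +0.3846]
  T[5,:] = [-0.1176, +0.1176, +0.0882, +0.0882, +0.1176, +0.0000]
|λ(T)| sorted: 0.5402, 0.4047, 0.3842, 0.3842, 0.3143, 0.2423.
ρ(T) = max|λ| = 0.5402; 0.5402 < 1: convergent.

yes, ρ = 0.5402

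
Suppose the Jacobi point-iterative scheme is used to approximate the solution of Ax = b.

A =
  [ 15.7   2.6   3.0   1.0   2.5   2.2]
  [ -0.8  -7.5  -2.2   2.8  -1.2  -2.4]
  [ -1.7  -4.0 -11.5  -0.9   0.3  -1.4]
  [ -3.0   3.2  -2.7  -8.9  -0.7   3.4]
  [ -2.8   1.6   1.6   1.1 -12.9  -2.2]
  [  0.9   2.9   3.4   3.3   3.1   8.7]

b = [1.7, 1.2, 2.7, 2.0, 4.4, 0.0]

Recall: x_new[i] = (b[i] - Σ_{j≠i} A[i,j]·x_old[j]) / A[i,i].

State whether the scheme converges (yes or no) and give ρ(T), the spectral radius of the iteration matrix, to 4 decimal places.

yes, ρ = 0.7001

A = D + L + U where D = diag(15.7, -7.5, -11.5, -8.9, -12.9, 8.7).
Jacobi T = -D⁻¹(L+U): T[0,5] = -(2.2)/(15.7) = -0.1401; T[0,0] = 0.
  T[0,:] = [+0.0000  -0.1656  -0.1911  -0.0637  -0.1592  -0.1401]
  T[1,:] = [-0.1067  +0.0000  -0.2933  +0.3733  -0.1600  -0.3200]
  T[2,:] = [-0.1478  -0.3478  +0.0000  -0.0783  +0.0261  -0.1217]
  T[3,:] = [-0.3371  +0.3596  -0.3034  +0.0000  -0.0787  +0.3820]
  T[4,:] = [-0.2171  +0.1240  +0.1240  +0.0853  +0.0000  -0.1705]
  T[5,:] = [-0.1034  -0.3333  -0.3908  -0.3793  -0.3563  +0.0000]
|eigenvalues of T|: 0.7001, 0.4620, 0.3366, 0.1641, 0.1641, 0.1489.
ρ(T) = max|λ| = 0.7001; 0.7001 < 1 ⇒ converges.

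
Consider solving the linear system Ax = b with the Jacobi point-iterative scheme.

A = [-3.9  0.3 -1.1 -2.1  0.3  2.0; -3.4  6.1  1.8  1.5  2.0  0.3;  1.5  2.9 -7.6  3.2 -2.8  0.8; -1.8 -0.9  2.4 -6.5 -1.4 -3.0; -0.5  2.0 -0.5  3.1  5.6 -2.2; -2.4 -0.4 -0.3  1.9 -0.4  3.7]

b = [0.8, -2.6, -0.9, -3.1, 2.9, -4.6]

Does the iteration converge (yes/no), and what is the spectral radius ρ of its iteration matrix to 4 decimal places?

no, ρ = 1.1546

Diagonal D = diag(-3.9, 6.1, -7.6, -6.5, 5.6, 3.7); L, U strict lower/upper.
Jacobi: T = -D⁻¹(L+U), T[2,5] = -(0.8)/(-7.6) = +0.1053; T[2,2] = 0.
  T[0,:] = [+0.0000 +0.0769 -0.2821 -0.5385 +0.0769 +0.5128]
  T[1,:] = [+0.5574 +0.0000 -0.2951 -0.2459 -0.3279 -0.0492]
  T[2,:] = [+0.1974 +0.3816 +0.0000 +0.4211 -0.3684 +0.1053]
  T[3,:] = [-0.2769 -0.1385 +0.3692 +0.0000 -0.2154 -0.4615]
  T[4,:] = [+0.0893 -0.3571 +0.0893 -0.5536 +0.0000 +0.3929]
  T[5,:] = [+0.6486 +0.1081 +0.0811 -0.5135 +0.1081 +0.0000]
|roots of det(T-λI)|: 1.1546, 0.7219, 0.5540, 0.4816, 0.4816, 0.3713.
ρ = 1.1546; 1.1546 > 1, so it fails to converge.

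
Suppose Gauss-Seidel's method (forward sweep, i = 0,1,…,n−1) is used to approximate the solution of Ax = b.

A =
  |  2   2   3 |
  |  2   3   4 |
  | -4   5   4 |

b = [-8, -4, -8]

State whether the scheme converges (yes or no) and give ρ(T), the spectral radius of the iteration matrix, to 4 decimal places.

no, ρ = 1.3817

Let D = diag(2, 3, 4); L, U the strict triangles.
T_GS = -(D+L)⁻¹U: row 0 first, T[0,1] = -(2)/(2) = -1.0000; later rows by forward substitution.
  T[0,:] = [+0.0000  -1.0000  -1.5000]
  T[1,:] = [+0.0000  +0.6667  -0.3333]
  T[2,:] = [+0.0000  -1.8333  -1.0833]
|roots of det(T-λI)|: 1.3817, 0.9650, 0.0000.
ρ = 1.3817; 1.3817 > 1, so it fails to converge.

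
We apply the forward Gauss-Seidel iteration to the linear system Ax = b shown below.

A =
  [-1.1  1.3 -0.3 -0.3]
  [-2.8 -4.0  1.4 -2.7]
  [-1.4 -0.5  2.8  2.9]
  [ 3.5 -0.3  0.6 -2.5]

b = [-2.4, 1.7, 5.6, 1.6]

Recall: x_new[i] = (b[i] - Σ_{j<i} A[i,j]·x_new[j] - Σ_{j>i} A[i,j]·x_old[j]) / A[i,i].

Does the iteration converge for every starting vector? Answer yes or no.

Let D = diag(-1.1, -4, 2.8, -2.5); L, U the strict triangles.
Gauss-Seidel: T = -(D+L)⁻¹U, row 0 first, T[0,2] = -(-0.3)/(-1.1) = -0.2727; later rows by forward substitution.
  T[0,:] = [+0.0000  +1.1818  -0.2727  -0.2727]
  T[1,:] = [+0.0000  -0.8273  +0.5409  -0.4841]
  T[2,:] = [+0.0000  +0.4432  -0.0398  -1.2585]
  T[3,:] = [+0.0000  +1.8602  -0.4563  -0.6258]
eigenvalue magnitudes: 1.3336, 0.6706, 0.6706, 0.0000.
ρ = 1.3336; 1.3336 > 1: divergent.

no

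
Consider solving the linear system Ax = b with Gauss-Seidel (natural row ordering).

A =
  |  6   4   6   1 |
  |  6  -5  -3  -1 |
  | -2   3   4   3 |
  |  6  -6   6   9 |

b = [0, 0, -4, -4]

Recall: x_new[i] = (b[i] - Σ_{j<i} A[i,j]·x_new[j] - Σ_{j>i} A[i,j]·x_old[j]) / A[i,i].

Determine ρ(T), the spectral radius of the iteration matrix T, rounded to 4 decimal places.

A = D + L + U where D = diag(6, -5, 4, 9).
GS T = -(D+L)⁻¹U: row 0 first, T[0,1] = -(4)/(6) = -0.6667; later rows by forward substitution.
  T[0,:] = [+0.0000 -0.6667 -1.0000 -0.1667]
  T[1,:] = [+0.0000 -0.8000 -1.8000 -0.4000]
  T[2,:] = [+0.0000 +0.2667 +0.8500 -0.5333]
  T[3,:] = [+0.0000 -0.2667 -1.1000 +0.2000]
|roots of det(T-λI)|: 1.1601, 0.6412, 0.2689, 0.0000.
ρ = 1.1601; 1.1601 > 1: divergent.

1.1601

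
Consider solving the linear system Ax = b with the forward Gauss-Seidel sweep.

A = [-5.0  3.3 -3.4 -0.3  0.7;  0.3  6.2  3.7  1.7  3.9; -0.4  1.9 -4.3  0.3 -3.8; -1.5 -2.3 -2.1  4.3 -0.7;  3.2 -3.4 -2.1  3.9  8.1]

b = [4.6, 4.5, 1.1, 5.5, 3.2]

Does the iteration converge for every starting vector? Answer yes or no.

Write A = D+L+U with D = diag(-5, 6.2, -4.3, 4.3, 8.1).
T_GS = -(D+L)⁻¹U: row 0 first, T[0,2] = -(-3.4)/(-5) = -0.6800; later rows by forward substitution.
  T[0,:] = [+0.0000  +0.6600  -0.6800  -0.0600  +0.1400]
  T[1,:] = [+0.0000  -0.0319  -0.5639  -0.2713  -0.6358]
  T[2,:] = [+0.0000  -0.0755  -0.1859  -0.0445  -1.1777]
  T[3,:] = [+0.0000  +0.1763  -0.6296  -0.1878  -0.7036]
  T[4,:] = [+0.0000  -0.3786  +0.2869  -0.0113  -0.2887]
eigenvalue magnitudes: 0.8507, 0.6021, 0.6021, 0.0057, 0.0000.
ρ(T) = max|λ| = 0.8507; 0.8507 < 1, so it converges for any x₀.

yes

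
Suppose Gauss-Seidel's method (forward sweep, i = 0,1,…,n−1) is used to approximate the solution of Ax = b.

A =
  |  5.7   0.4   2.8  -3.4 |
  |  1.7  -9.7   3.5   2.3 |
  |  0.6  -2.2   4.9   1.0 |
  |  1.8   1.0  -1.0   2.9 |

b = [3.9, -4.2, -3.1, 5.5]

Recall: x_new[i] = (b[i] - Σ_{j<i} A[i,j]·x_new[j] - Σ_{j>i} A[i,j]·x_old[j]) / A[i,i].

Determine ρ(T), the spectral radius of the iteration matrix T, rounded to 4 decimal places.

Write A = D+L+U with D = diag(5.7, -9.7, 4.9, 2.9).
T_GS = -(D+L)⁻¹U: row 0 first, T[0,1] = -(0.4)/(5.7) = -0.0702; later rows by forward substitution.
  T[0,:] = [+0.0000  -0.0702  -0.4912  +0.5965]
  T[1,:] = [+0.0000  -0.0123  +0.2747  +0.3417]
  T[2,:] = [+0.0000  +0.0031  +0.1835  -0.1237]
  T[3,:] = [+0.0000  +0.0489  +0.2734  -0.5307]
|λ(T)| sorted: 0.5193, 0.0944, 0.0655, 0.0000.
spectral radius ρ = 0.5193; 0.5193 < 1 ⇒ converges.

0.5193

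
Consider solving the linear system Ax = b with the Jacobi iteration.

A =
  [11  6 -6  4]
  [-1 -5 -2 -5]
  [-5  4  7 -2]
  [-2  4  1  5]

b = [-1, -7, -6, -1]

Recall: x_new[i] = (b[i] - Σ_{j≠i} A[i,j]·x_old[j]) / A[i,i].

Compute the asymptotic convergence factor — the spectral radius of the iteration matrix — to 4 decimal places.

Split A = D + L + U, D = diag(11, -5, 7, 5).
Jacobi T = -D⁻¹(L+U): T[1,2] = -(-2)/(-5) = -0.4000; T[1,1] = 0.
  T[0,:] = [+0.0000 -0.5455 +0.5455 -0.3636]
  T[1,:] = [-0.2000 +0.0000 -0.4000 -1.0000]
  T[2,:] = [+0.7143 -0.5714 +0.0000 +0.2857]
  T[3,:] = [+0.4000 -0.8000 -0.2000 +0.0000]
|roots of det(T-λI)|: 1.2412, 0.8220, 0.8220, 0.2986.
ρ(T) = max|λ| = 1.2412; 1.2412 > 1: divergent.

1.2412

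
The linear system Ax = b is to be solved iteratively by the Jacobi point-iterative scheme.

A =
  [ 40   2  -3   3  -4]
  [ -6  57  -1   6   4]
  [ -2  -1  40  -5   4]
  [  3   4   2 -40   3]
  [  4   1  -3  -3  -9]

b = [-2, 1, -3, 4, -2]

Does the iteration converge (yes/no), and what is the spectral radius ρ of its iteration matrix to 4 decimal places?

yes, ρ = 0.2845

A = D + L + U where D = diag(40, 57, 40, -40, -9).
Jacobi T = -D⁻¹(L+U): T[0,2] = -(-3)/(40) = +0.0750; T[0,0] = 0.
  T[0,:] = [+0.0000 -0.0500 +0.0750 -0.0750 +0.1000]
  T[1,:] = [+0.1053 +0.0000 +0.0175 -0.1053 -0.0702]
  T[2,:] = [+0.0500 +0.0250 +0.0000 +0.1250 -0.1000]
  T[3,:] = [+0.0750 +0.1000 +0.0500 +0.0000 +0.0750]
  T[4,:] = [+0.4444 +0.1111 -0.3333 -0.3333 +0.0000]
|λ(T)| sorted: 0.2845, 0.1562, 0.1562, 0.1356, 0.1356.
ρ = 0.2845; 0.2845 < 1 ⇒ converges.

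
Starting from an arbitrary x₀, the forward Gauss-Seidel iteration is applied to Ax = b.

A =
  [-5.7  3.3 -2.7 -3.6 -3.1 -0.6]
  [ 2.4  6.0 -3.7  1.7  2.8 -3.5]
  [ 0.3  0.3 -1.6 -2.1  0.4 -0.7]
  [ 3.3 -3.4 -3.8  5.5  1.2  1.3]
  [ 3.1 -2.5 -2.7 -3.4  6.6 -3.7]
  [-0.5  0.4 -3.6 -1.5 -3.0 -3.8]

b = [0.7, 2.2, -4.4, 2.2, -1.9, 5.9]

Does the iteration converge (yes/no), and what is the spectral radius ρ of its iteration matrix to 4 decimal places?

no, ρ = 1.1574

Let D = diag(-5.7, 6, -1.6, 5.5, 6.6, -3.8); L, U the strict triangles.
Gauss-Seidel: T = -(D+L)⁻¹U, row 0 first, T[0,1] = -(3.3)/(-5.7) = +0.5789; later rows by forward substitution.
  T[0,:] = [+0.0000 +0.5789 -0.4737 -0.6316 -0.5439 -0.1053]
  T[1,:] = [+0.0000 -0.2316 +0.8061 -0.0307 -0.2491 +0.6254]
  T[2,:] = [+0.0000 +0.0651 +0.0623 -1.4367 +0.1013 -0.3400]
  T[3,:] = [+0.0000 -0.4455 +0.8256 -0.6326 +0.0241 -0.0215]
  T[4,:] = [+0.0000 -0.5625 +0.9787 -0.6286 +0.2150 +0.6968]
  T[5,:] = [+0.0000 +0.4577 -1.0104 +2.1869 -0.2299 -0.1399]
|roots of det(T-λI)|: 1.1574, 0.9675, 0.9675, 0.3174, 0.0219, 0.0000.
ρ = 1.1574; 1.1574 > 1 ⇒ diverges.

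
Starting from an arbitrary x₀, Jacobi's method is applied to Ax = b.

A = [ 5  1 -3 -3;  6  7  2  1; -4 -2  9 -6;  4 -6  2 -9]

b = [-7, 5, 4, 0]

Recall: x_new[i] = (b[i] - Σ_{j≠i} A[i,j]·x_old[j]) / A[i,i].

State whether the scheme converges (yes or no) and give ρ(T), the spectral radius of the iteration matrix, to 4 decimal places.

Let D = diag(5, 7, 9, -9); L, U the strict triangles.
Jacobi: T = -D⁻¹(L+U), T[2,0] = -(-4)/(9) = +0.4444; T[2,2] = 0.
  T[0,:] = [+0.0000, -0.2000, +0.6000, +0.6000]
  T[1,:] = [-0.8571, +0.0000, -0.2857, -0.1429]
  T[2,:] = [+0.4444, +0.2222, +0.0000, +0.6667]
  T[3,:] = [+0.4444, -0.6667, +0.2222, +0.0000]
|λ(T)| sorted: 1.2402, 0.6838, 0.5224, 0.5224.
ρ(T) = max|λ| = 1.2402; 1.2402 > 1 ⇒ diverges.

no, ρ = 1.2402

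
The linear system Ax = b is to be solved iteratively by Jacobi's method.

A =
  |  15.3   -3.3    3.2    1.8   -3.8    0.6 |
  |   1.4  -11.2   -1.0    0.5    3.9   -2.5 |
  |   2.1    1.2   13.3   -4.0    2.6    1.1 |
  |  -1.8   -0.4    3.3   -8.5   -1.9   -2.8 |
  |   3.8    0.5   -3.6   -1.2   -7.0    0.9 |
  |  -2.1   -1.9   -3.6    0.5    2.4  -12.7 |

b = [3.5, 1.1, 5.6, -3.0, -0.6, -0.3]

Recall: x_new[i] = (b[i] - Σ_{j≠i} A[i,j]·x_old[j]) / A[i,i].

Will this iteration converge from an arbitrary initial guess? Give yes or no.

A = D + L + U where D = diag(15.3, -11.2, 13.3, -8.5, -7, -12.7).
Jacobi: T = -D⁻¹(L+U), T[2,5] = -(1.1)/(13.3) = -0.0827; T[2,2] = 0.
  T[0,:] = [+0.0000  +0.2157  -0.2092  -0.1176  +0.2484  -0.0392]
  T[1,:] = [+0.1250  +0.0000  -0.0893  +0.0446  +0.3482  -0.2232]
  T[2,:] = [-0.1579  -0.0902  +0.0000  +0.3008  -0.1955  -0.0827]
  T[3,:] = [-0.2118  -0.0471  +0.3882  +0.0000  -0.2235  -0.3294]
  T[4,:] = [+0.5429  +0.0714  -0.5143  -0.1714  +0.0000  +0.1286]
  T[5,:] = [-0.1654  -0.1496  -0.2835  +0.0394  +0.1890  +0.0000]
moduli |λ_i(T)| = 0.8882, 0.3299, 0.3299, 0.3216, 0.3216, 0.2982.
ρ(T) = max|λ| = 0.8882; 0.8882 < 1, so it converges for any x₀.

yes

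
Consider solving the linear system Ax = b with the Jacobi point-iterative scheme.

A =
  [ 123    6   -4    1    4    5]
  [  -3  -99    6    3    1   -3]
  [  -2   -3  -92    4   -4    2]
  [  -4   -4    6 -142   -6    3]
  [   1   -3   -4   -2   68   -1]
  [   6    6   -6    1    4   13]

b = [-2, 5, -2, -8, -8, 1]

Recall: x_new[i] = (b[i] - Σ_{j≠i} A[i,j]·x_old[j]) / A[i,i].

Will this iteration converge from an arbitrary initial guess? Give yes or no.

Write A = D+L+U with D = diag(123, -99, -92, -142, 68, 13).
Jacobi: T = -D⁻¹(L+U), T[1,5] = -(-3)/(-99) = -0.0303; T[1,1] = 0.
  T[0,:] = [+0.0000  -0.0488  +0.0325  -0.0081  -0.0325  -0.0407]
  T[1,:] = [-0.0303  +0.0000  +0.0606  +0.0303  +0.0101  -0.0303]
  T[2,:] = [-0.0217  -0.0326  +0.0000  +0.0435  -0.0435  +0.0217]
  T[3,:] = [-0.0282  -0.0282  +0.0423  +0.0000  -0.0423  +0.0211]
  T[4,:] = [-0.0147  +0.0441  +0.0588  +0.0294  +0.0000  +0.0147]
  T[5,:] = [-0.4615  -0.4615  +0.4615  -0.0769  -0.3077  +0.0000]
|roots of det(T-λI)|: 0.2056, 0.1410, 0.0681, 0.0681, 0.0432, 0.0050.
ρ = 0.2056; 0.2056 < 1: convergent.

yes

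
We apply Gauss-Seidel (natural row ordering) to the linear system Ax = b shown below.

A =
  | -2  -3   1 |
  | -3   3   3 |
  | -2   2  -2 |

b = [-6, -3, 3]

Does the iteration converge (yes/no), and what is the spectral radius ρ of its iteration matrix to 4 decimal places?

no, ρ = 1.5000

Diagonal D = diag(-2, 3, -2); L, U strict lower/upper.
GS T = -(D+L)⁻¹U: row 0 first, T[0,2] = -(1)/(-2) = +0.5000; later rows by forward substitution.
  T[0,:] = [+0.0000 -1.5000 +0.5000]
  T[1,:] = [+0.0000 -1.5000 -0.5000]
  T[2,:] = [+0.0000 -0.0000 -1.0000]
|λ(T)| sorted: 1.5000, 1.0000, 0.0000.
spectral radius ρ = 1.5000; 1.5000 > 1: divergent.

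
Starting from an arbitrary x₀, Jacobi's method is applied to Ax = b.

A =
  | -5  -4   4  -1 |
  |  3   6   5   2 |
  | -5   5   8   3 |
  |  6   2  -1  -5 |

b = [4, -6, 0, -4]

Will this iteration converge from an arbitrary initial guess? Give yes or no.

no

Diagonal D = diag(-5, 6, 8, -5); L, U strict lower/upper.
Jacobi T = -D⁻¹(L+U): T[3,2] = -(-1)/(-5) = -0.2000; T[3,3] = 0.
  T[0,:] = [+0.0000 -0.8000 +0.8000 -0.2000]
  T[1,:] = [-0.5000 +0.0000 -0.8333 -0.3333]
  T[2,:] = [+0.6250 -0.6250 +0.0000 -0.3750]
  T[3,:] = [+1.2000 +0.4000 -0.2000 +0.0000]
|roots of det(T-λI)|: 1.3352, 0.5825, 0.5825, 0.3145.
ρ = 1.3352; 1.3352 > 1 ⇒ diverges.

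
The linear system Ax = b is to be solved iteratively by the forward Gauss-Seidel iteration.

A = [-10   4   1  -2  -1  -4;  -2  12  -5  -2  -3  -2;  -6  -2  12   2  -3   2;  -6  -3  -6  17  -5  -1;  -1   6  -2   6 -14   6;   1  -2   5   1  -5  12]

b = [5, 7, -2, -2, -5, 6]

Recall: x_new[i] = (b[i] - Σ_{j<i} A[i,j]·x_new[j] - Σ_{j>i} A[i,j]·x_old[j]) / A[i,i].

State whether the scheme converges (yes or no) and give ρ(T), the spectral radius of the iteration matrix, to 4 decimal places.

Split A = D + L + U, D = diag(-10, 12, 12, 17, -14, 12).
T_GS = -(D+L)⁻¹U: row 0 first, T[0,1] = -(4)/(-10) = +0.4000; later rows by forward substitution.
  T[0,:] = [+0.0000 +0.4000 +0.1000 -0.2000 -0.1000 -0.4000]
  T[1,:] = [+0.0000 +0.0667 +0.4333 +0.1333 +0.2333 +0.1000]
  T[2,:] = [+0.0000 +0.2111 +0.1222 -0.2444 +0.2389 -0.3500]
  T[3,:] = [+0.0000 +0.2275 +0.1549 -0.1333 +0.3843 -0.1882]
  T[4,:] = [+0.0000 +0.0673 +0.2275 +0.0492 +0.2377 +0.4693]
  T[5,:] = [+0.0000 -0.1011 +0.0948 +0.1724 +0.0147 +0.4071]
moduli |λ_i(T)| = 0.5823, 0.3090, 0.1472, 0.1472, 0.0749, 0.0000.
ρ(T) = max|λ| = 0.5823; 0.5823 < 1: convergent.

yes, ρ = 0.5823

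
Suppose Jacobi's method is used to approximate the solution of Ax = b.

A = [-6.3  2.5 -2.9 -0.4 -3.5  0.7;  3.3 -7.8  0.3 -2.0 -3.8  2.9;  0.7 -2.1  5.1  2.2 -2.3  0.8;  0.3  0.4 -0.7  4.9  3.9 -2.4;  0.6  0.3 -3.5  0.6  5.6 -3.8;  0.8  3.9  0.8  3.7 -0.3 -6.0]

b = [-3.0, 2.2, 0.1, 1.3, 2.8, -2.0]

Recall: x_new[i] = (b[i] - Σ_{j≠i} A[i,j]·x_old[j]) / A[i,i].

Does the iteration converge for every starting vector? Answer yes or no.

no

Write A = D+L+U with D = diag(-6.3, -7.8, 5.1, 4.9, 5.6, -6).
Jacobi: T = -D⁻¹(L+U), T[3,0] = -(0.3)/(4.9) = -0.0612; T[3,3] = 0.
  T[0,:] = [+0.0000 +0.3968 -0.4603 -0.0635 -0.5556 +0.1111]
  T[1,:] = [+0.4231 +0.0000 +0.0385 -0.2564 -0.4872 +0.3718]
  T[2,:] = [-0.1373 +0.4118 +0.0000 -0.4314 +0.4510 -0.1569]
  T[3,:] = [-0.0612 -0.0816 +0.1429 +0.0000 -0.7959 +0.4898]
  T[4,:] = [-0.1071 -0.0536 +0.6250 -0.1071 +0.0000 +0.6786]
  T[5,:] = [+0.1333 +0.6500 +0.1333 +0.6167 -0.0500 +0.0000]
|λ(T)| sorted: 1.1945, 0.8139, 0.8139, 0.5237, 0.3588, 0.3588.
ρ(T) = max|λ| = 1.1945; 1.1945 > 1: divergent.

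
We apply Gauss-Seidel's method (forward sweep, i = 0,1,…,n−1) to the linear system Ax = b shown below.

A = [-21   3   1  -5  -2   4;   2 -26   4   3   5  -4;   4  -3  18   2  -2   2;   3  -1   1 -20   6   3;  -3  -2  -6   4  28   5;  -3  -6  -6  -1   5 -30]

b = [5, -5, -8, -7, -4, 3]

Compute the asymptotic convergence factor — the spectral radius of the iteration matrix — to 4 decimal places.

A = D + L + U where D = diag(-21, -26, 18, -20, 28, -30).
GS T = -(D+L)⁻¹U: row 0 first, T[0,5] = -(4)/(-21) = +0.1905; later rows by forward substitution.
  T[0,:] = [+0.0000, +0.1429, +0.0476, -0.2381, -0.0952, +0.1905]
  T[1,:] = [+0.0000, +0.0110, +0.1575, +0.0971, +0.1850, -0.1392]
  T[2,:] = [+0.0000, -0.0299, +0.0157, -0.0420, +0.1631, -0.1766]
  T[3,:] = [+0.0000, +0.0194, +0.0001, -0.0427, +0.2846, +0.1767]
  T[4,:] = [+0.0000, +0.0069, +0.0197, -0.0215, -0.0027, -0.2312]
  T[5,:] = [+0.0000, -0.0100, -0.0361, +0.0106, -0.0700, -0.0003]
eigenvalue magnitudes: 0.1774, 0.1343, 0.1016, 0.1016, 0.0532, 0.0000.
ρ(T) = max|λ| = 0.1774; 0.1774 < 1 ⇒ converges.

0.1774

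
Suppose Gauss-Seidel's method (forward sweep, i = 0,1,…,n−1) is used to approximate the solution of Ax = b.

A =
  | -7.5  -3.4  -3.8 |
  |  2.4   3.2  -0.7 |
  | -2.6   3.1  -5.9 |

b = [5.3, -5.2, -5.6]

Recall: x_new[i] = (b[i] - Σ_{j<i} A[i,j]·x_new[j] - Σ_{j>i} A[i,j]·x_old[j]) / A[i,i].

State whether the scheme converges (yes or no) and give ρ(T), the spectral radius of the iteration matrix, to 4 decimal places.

yes, ρ = 0.9251

Diagonal D = diag(-7.5, 3.2, -5.9); L, U strict lower/upper.
T_GS = -(D+L)⁻¹U: row 0 first, T[0,2] = -(-3.8)/(-7.5) = -0.5067; later rows by forward substitution.
  T[0,:] = [+0.0000, -0.4533, -0.5067]
  T[1,:] = [+0.0000, +0.3400, +0.5988]
  T[2,:] = [+0.0000, +0.3784, +0.5379]
|roots of det(T-λI)|: 0.9251, 0.0472, 0.0000.
ρ = 0.9251; 0.9251 < 1 ⇒ converges.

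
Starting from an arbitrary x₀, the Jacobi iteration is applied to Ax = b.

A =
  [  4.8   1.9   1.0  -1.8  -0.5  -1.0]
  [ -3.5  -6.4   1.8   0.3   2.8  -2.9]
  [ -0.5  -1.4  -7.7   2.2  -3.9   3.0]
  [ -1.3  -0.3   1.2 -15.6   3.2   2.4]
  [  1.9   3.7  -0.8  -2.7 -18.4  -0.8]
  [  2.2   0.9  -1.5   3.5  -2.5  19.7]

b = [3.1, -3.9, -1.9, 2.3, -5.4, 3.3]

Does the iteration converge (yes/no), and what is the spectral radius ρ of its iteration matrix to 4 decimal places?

Split A = D + L + U, D = diag(4.8, -6.4, -7.7, -15.6, -18.4, 19.7).
Jacobi T = -D⁻¹(L+U): T[5,4] = -(-2.5)/(19.7) = +0.1269; T[5,5] = 0.
  T[0,:] = [+0.0000  -0.3958  -0.2083  +0.3750  +0.1042  +0.2083]
  T[1,:] = [-0.5469  +0.0000  +0.2812  +0.0469  +0.4375  -0.4531]
  T[2,:] = [-0.0649  -0.1818  +0.0000  +0.2857  -0.5065  +0.3896]
  T[3,:] = [-0.0833  -0.0192  +0.0769  +0.0000  +0.2051  +0.1538]
  T[4,:] = [+0.1033  +0.2011  -0.0435  -0.1467  +0.0000  -0.0435]
  T[5,:] = [-0.1117  -0.0457  +0.0761  -0.1777  +0.1269  +0.0000]
eigenvalue magnitudes: 0.5965, 0.3703, 0.3703, 0.2248, 0.2248, 0.1727.
ρ(T) = max|λ| = 0.5965; 0.5965 < 1 ⇒ converges.

yes, ρ = 0.5965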